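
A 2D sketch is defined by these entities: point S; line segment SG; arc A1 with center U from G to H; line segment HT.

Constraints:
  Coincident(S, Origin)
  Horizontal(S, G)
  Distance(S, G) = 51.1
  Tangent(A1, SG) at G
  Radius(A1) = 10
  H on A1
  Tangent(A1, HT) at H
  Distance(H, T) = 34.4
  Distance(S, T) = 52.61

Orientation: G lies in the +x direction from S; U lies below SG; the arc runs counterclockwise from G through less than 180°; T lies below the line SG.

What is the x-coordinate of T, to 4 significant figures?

33.04

Checks: S.y = 0.00, G.y = 0.00 ✓; ∠(UG, GS) = 90.00° ✓; |UH| = 10.00 ✓; ∠(UH, HT) = 90.00° ✓; |HT| = 34.40 ✓; |ST| = 52.61 ✓.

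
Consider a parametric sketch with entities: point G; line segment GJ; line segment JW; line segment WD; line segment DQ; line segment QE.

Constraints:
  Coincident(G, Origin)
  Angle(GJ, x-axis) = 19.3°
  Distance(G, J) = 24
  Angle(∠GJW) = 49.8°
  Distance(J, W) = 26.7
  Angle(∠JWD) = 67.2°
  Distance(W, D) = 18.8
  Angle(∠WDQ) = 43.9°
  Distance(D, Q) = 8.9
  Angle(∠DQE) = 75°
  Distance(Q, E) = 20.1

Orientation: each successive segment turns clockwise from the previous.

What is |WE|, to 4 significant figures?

11.73

∠WDQ = 43.9° gives DQ at 0.2000° from the x-axis; with |DQ| = 8.9, Q = (8.434, -3.991). ∠DQE = 75.0° gives QE at -104.8° from the x-axis; with |QE| = 20.1, E = (3.300, -23.42). Then |WE| = |E − W| = 11.73.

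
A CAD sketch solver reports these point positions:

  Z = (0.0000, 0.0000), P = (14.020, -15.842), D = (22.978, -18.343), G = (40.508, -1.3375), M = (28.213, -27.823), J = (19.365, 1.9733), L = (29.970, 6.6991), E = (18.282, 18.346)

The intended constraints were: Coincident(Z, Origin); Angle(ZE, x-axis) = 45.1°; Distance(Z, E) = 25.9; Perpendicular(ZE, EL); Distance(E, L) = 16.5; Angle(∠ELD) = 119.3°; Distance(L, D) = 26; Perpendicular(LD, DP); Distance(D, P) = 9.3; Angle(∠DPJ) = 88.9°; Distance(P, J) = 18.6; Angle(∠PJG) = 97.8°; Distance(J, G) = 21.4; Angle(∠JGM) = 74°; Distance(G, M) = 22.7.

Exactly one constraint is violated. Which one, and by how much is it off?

Distance(G, M) = 22.7 — off by 6.50.

Z = (0.00, 0.00) ✓; ZE at 45.10° ✓; |ZE| = 25.90 ✓; ∠(ZE, EL) = 90.00° ✓; |EL| = 16.50 ✓; ∠ELD = 119.3° ✓; |LD| = 26.00 ✓; ∠(LD, DP) = 90.00° ✓; |DP| = 9.301 ✓; ∠DPJ = 88.90° ✓; |PJ| = 18.60 ✓; ∠PJG = 97.80° ✓; |JG| = 21.40 ✓; ∠JGM = 74.00° ✓; |GM| = 29.20 ✗.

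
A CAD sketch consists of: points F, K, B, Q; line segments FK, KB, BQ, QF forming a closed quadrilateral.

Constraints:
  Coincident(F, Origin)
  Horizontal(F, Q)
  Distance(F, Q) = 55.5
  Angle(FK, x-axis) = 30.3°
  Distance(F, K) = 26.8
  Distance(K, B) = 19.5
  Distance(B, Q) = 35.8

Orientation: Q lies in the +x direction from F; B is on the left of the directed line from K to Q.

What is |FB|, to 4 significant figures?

45.38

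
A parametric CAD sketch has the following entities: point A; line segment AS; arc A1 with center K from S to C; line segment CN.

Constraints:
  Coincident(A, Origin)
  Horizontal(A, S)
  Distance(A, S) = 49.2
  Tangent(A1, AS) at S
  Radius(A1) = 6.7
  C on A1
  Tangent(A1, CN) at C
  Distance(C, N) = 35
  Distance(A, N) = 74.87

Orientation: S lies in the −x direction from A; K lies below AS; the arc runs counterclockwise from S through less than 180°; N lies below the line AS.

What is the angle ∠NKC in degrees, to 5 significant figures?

79.163°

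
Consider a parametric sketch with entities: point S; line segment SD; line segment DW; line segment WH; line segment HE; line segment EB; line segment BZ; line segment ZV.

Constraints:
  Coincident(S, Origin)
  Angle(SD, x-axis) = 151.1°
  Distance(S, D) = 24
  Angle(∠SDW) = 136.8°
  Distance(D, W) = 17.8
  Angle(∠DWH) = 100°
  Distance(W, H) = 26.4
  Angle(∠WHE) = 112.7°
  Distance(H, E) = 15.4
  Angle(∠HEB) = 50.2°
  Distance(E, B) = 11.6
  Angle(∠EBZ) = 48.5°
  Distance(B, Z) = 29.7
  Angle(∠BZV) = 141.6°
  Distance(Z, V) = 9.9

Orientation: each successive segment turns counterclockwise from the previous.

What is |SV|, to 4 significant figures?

61.96

∠EBZ = 48.5° gives BZ at -117.1° from the x-axis; with |BZ| = 29.7, Z = (-39.43, -39.62). ∠BZV = 141.6° gives ZV at -78.70° from the x-axis; with |ZV| = 9.9, V = (-37.49, -49.33). Then |SV| = |V − S| = 61.96.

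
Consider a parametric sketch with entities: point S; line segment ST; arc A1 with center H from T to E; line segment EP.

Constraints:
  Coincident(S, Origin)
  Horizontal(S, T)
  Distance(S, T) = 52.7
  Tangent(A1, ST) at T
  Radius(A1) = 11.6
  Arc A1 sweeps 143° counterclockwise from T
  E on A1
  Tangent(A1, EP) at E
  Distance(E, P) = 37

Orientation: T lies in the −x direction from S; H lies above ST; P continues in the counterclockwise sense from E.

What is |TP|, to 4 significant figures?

48.68

On A1, T sits at bearing -90° from H; a 143° counterclockwise sweep puts E at bearing 53°, so E = H + 11.6·(cos 53°, sin 53°) = (-45.72, 20.86). Tangency of A1 to EP means the radius HE is perpendicular to EP, so EP runs along (−sin 53°, cos 53°); with |EP| = 37.0, P = (-75.27, 43.13). Then |TP| = |P − T| = 48.68.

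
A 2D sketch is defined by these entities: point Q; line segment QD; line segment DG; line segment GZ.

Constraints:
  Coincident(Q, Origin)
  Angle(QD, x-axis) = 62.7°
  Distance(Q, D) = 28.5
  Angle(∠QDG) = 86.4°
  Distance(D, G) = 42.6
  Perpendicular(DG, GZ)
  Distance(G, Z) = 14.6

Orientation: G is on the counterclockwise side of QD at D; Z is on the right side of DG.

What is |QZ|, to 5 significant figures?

59.315

Q is at the origin; QD runs at 62.7° with length 28.5, so D = 28.5·(cos 62.7°, sin 62.7°) = (13.072, 25.326). ∠QDG = 86.4°, so DG runs at 62.7° + (180° − 86.4°) = 156.30° from the x-axis; with |DG| = 42.6, G = D + 42.6·(cos 156.30°, sin 156.30°) = (-25.936, 42.449). The perpendicularity gives GZ at right angles to DG; with |GZ| = 14.6 on the right of DG, Z = G + 14.6·(0.40195, 0.91566) = (-20.067, 55.817). Then |QZ| = |Z − Q| = 59.315.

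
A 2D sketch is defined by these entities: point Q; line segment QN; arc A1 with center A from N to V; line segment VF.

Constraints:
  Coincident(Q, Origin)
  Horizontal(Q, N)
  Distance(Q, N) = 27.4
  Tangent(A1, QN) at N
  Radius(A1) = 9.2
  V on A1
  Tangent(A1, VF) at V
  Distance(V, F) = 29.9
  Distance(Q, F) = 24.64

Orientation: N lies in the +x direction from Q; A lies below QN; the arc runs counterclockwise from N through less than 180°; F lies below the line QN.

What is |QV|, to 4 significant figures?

20.91

Checks: |AV| = 9.200 ✓; ∠(AV, VF) = 90.00° ✓; |VF| = 29.90 ✓; |QF| = 24.64 ✓.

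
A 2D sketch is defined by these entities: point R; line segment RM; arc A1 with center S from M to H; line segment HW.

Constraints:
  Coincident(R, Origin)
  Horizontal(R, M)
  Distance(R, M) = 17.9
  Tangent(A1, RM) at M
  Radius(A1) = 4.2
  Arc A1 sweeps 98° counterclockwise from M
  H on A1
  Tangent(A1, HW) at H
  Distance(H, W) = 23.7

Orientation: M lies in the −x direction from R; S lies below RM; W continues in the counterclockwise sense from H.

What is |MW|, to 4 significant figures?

28.27

On A1, M sits at bearing 90° from S; a 98° counterclockwise sweep puts H at bearing 188°, so H = S + 4.2·(cos 188°, sin 188°) = (-22.06, -4.785). Since A1 is tangent to HW there, SH ⟂ HW, so HW runs along (−sin 188°, cos 188°); with |HW| = 23.7, W = (-18.76, -28.25). Then |MW| = |W − M| = 28.27.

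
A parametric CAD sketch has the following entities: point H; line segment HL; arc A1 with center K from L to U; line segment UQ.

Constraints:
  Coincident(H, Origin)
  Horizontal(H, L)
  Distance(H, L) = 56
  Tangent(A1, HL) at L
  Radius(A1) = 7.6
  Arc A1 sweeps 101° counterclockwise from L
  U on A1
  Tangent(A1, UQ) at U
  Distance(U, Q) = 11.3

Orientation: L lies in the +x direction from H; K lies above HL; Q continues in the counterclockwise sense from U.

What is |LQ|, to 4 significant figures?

20.83

On A1, L sits at bearing -90° from K; a 101° counterclockwise sweep puts U at bearing 11°, so U = K + 7.6·(cos 11°, sin 11°) = (63.46, 9.050). Since A1 is tangent to UQ there, KU ⟂ UQ, so UQ runs along (−sin 11°, cos 11°); with |UQ| = 11.3, Q = (61.30, 20.14). Then |LQ| = |Q − L| = 20.83.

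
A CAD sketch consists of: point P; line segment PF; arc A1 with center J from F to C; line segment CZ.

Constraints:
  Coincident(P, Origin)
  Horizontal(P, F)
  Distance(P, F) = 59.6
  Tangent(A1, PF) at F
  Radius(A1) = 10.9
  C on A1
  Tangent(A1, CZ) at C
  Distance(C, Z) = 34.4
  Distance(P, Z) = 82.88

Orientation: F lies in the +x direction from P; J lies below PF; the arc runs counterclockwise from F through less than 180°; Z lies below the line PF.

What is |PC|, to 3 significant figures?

53.2

Checks: P = (0.00, 0.00) ✓; |JC| = 10.90 ✓; ∠(JC, CZ) = 90.00° ✓; |CZ| = 34.40 ✓; |PZ| = 82.88 ✓.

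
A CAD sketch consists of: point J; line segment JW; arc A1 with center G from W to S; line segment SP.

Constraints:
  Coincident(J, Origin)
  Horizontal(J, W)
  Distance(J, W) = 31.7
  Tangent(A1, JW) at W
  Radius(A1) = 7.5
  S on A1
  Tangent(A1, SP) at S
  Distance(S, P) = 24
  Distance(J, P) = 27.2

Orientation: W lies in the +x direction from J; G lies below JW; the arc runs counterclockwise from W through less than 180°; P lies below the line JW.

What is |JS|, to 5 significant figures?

25.560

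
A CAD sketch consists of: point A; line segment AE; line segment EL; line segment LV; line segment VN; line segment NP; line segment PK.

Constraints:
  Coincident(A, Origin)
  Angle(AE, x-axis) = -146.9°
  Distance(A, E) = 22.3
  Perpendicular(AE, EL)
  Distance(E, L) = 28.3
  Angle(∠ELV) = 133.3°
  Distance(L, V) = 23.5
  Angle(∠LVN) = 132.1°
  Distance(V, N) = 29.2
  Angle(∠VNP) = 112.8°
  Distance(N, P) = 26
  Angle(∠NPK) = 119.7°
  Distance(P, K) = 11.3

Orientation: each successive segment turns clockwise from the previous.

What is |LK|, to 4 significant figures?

50.58

A is at the origin; AE runs at -146.9° with length 22.3, so E = (-18.68, -12.18). The perpendicularity gives EL at right angles to AE, so EL runs at 123.1°; with |EL| = 28.3, L = (-34.14, 11.53). ∠ELV = 133.3° gives LV at 76.40° from the x-axis; with |LV| = 23.5, V = (-28.61, 34.37). ∠LVN = 132.1° gives VN at 28.50° from the x-axis; with |VN| = 29.2, N = (-2.949, 48.30). ∠VNP = 112.8° gives NP at -38.70° from the x-axis; with |NP| = 26.0, P = (17.34, 32.05). ∠NPK = 119.7° gives PK at -99.00° from the x-axis; with |PK| = 11.3, K = (15.57, 20.89). Then |LK| = |K − L| = 50.58.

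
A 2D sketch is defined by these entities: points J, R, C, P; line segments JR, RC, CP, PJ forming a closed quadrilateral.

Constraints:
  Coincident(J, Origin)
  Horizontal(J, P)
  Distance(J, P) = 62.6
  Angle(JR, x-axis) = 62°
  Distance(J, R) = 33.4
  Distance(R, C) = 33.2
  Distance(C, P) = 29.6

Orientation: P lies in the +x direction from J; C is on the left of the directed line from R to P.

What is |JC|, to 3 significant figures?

55.3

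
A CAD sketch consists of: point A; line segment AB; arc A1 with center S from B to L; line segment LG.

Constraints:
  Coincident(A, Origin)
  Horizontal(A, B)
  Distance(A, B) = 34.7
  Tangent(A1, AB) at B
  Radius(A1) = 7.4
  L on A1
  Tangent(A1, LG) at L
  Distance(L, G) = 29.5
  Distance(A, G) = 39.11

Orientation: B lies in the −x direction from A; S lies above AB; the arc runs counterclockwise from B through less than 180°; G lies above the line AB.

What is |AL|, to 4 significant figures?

28.10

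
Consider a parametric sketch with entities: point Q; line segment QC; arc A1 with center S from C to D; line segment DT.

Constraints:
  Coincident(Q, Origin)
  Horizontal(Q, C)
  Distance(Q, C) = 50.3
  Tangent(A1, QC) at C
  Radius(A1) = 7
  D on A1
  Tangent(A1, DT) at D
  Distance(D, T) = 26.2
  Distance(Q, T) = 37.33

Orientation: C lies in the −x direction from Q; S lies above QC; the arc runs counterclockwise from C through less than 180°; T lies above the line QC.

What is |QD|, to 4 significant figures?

44.81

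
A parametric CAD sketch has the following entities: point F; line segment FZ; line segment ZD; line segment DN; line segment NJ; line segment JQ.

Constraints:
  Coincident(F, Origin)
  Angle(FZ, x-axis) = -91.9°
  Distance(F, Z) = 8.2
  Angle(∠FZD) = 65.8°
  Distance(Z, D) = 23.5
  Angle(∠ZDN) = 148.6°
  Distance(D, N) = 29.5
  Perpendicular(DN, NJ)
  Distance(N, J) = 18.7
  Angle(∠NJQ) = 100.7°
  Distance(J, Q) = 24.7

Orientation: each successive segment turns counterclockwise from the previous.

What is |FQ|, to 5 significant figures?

19.600

DN ⟂ NJ, so NJ runs at 143.70°; with |NJ| = 18.7, J = (23.864, 35.567). ∠NJQ = 100.7° gives JQ at -137.00° from the x-axis; with |JQ| = 24.7, Q = (5.7996, 18.722). Then |FQ| = |Q − F| = 19.600.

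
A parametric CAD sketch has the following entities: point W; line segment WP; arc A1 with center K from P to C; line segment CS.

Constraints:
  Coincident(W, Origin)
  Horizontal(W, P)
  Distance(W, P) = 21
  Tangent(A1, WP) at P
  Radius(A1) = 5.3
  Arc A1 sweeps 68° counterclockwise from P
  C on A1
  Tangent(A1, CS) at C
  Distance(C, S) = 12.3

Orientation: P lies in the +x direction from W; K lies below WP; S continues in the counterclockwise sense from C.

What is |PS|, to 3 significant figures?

17.5

W is at the origin; WP is horizontal with |WP| = 21.0 and P on the +x side, so P = (21.0, 0.00). A1 meets WP tangentially, so KP is at right angles to WP, so K = P + (0, -5.3) = (21.0, -5.30). On A1, P sits at bearing 90° from K; a 68° counterclockwise sweep puts C at bearing 158°, so C = K + 5.3·(cos 158°, sin 158°) = (16.1, -3.31). A1 meets CS tangentially, so KC is at right angles to CS, so CS runs along (−sin 158°, cos 158°); with |CS| = 12.3, S = (11.5, -14.7). Then |PS| = |S − P| = 17.5.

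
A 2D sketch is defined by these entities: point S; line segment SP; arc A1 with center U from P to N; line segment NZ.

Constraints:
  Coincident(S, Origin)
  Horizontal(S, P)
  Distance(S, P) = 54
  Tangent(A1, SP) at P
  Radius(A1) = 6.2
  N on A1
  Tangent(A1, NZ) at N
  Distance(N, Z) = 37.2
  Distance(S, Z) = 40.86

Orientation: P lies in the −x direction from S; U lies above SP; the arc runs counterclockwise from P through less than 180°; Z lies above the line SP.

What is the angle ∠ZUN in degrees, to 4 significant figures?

80.54°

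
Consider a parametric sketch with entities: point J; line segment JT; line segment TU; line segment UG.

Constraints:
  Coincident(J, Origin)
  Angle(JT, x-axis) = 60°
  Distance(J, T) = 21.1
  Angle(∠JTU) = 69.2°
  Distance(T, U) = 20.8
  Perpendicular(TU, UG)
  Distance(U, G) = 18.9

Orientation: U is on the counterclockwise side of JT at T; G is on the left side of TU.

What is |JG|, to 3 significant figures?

13.3

J is at the origin; JT runs at 60.0° with length 21.1, so T = 21.1·(cos 60.0°, sin 60.0°) = (10.6, 18.3). ∠JTU = 69.2°, so TU runs at 60.0° + (180° − 69.2°) = 171° from the x-axis; with |TU| = 20.8, U = T + 20.8·(cos 171°, sin 171°) = (-9.98, 21.6). TU is perpendicular to UG; with |UG| = 18.9 on the left of TU, G = U + 18.9·(-0.160, -0.987) = (-13.0, 2.94). Then |JG| = |G − J| = 13.3.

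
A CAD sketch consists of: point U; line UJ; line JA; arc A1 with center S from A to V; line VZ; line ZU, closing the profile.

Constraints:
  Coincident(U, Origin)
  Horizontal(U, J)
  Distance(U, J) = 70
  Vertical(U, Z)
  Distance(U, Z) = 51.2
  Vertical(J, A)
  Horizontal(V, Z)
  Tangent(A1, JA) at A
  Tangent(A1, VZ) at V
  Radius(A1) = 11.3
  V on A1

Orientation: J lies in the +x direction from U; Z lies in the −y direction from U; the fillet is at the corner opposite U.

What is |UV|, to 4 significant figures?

77.89

U is at the origin; UJ is horizontal with |UJ| = 70.0 and J on the +x side, so J = (70.00, 0.000). U and Z share the same x with |UZ| = 51.2 and Z on the −y side, so Z = (0.000, -51.20). The virtual corner opposite U is at (70.00, -51.20). A1 meets JA tangentially, so SA is at right angles to JA and tangency of A1 to VZ means the radius SV is perpendicular to VZ, with radius 11.3, so the center S sits 11.3 in from both sides at S = (58.70, -39.90). That places the tangent points at A = (70.00, -39.90) on JA and V = (58.70, -51.20) on VZ. Then |UV| = |V − U| = 77.89.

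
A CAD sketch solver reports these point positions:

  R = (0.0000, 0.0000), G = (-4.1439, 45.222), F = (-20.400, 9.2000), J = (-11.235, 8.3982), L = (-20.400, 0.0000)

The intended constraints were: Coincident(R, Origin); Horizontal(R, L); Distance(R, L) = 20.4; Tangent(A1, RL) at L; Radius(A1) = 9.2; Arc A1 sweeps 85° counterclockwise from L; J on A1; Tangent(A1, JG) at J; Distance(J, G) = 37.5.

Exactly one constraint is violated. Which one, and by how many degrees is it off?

Tangent(A1, JG) at J — off by 5.90°.

R = (0.00, 0.00) ✓; R.y = 0.00, L.y = 0.00 ✓; |RL| = 20.40 ✓; ∠(FL, LR) = 90.00° ✓; |FL| = 9.200 ✓; bearing(F→J) − bearing(F→L) = 85.00° ✓; |FJ| = 9.200 ✓; ∠(FJ, JG) = 95.90° ✗; |JG| = 37.50 ✓.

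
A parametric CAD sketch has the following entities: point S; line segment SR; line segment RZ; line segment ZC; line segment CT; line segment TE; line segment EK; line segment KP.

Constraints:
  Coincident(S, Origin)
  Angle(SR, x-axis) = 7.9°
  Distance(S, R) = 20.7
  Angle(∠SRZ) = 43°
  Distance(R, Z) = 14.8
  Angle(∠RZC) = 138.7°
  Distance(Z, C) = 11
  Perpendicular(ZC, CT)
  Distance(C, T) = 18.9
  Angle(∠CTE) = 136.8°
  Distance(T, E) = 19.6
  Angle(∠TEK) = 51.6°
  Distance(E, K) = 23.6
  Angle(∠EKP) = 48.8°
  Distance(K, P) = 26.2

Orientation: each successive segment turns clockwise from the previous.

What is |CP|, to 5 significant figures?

24.581

∠TEK = 51.6° gives EK at -72.000° from the x-axis; with |EK| = 23.6, K = (15.311, 2.0408). ∠EKP = 48.8° gives KP at 156.80° from the x-axis; with |KP| = 26.2, P = (-8.7704, 12.362). Then |CP| = |P − C| = 24.581.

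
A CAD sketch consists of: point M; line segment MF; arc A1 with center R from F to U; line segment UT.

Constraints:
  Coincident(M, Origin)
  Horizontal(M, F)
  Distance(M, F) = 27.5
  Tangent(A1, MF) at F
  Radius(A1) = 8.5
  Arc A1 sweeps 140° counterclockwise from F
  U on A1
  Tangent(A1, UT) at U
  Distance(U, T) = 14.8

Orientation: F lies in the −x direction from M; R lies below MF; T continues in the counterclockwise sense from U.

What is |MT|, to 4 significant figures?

32.70

On A1, F sits at bearing 90° from R; a 140° counterclockwise sweep puts U at bearing 230°, so U = R + 8.5·(cos 230°, sin 230°) = (-32.96, -15.01). Since A1 is tangent to UT there, RU ⟂ UT, so UT runs along (−sin 230°, cos 230°); with |UT| = 14.8, T = (-21.63, -24.52). Then |MT| = |T − M| = 32.70.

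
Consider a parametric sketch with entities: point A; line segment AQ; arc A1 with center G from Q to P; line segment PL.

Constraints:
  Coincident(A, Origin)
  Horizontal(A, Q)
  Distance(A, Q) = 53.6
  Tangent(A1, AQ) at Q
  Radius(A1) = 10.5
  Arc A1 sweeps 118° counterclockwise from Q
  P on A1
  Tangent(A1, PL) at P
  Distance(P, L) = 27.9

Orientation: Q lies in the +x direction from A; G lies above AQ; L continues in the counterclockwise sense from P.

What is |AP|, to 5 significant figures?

64.737

Tangency of A1 to AQ means the radius GQ is perpendicular to AQ, so G = Q + (0, 10.5) = (53.600, 10.500). On A1, Q sits at bearing -90° from G; a 118° counterclockwise sweep puts P at bearing 28°, so P = G + 10.5·(cos 28°, sin 28°) = (62.871, 15.429). Then |AP| = |P − A| = 64.737.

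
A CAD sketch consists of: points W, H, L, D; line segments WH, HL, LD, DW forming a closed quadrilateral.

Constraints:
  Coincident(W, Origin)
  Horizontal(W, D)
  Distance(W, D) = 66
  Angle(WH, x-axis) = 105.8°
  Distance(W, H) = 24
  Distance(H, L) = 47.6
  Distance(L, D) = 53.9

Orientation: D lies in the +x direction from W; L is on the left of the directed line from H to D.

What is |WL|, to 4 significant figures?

57.32

W is at the origin; WD is horizontal with |WD| = 66.0 and D in +x, so D = (66.0, 0). WH runs at 105.8° with |WH| = 24.0, so H = (-6.535, 23.09). L is determined by |HL| = 47.6 and |LD| = 53.9 together: it lies at the intersection of circle(H, 47.6) and circle(D, 53.9). With |HD| = 76.12, the foot of the radical line on HD is 33.86 from H and the perpendicular offset is √(47.6² − 33.86²) = 33.45. Taking the left-of-HD solution: L = (35.88, 44.70).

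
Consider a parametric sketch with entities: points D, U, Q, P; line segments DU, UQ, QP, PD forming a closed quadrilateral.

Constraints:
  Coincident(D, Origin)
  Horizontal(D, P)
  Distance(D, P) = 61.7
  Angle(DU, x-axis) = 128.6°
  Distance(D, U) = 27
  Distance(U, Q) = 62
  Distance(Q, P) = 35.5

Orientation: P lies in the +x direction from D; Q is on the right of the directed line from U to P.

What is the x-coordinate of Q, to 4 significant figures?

31.17

Checks: |UQ| = 62.00 ✓; |QP| = 35.50 ✓.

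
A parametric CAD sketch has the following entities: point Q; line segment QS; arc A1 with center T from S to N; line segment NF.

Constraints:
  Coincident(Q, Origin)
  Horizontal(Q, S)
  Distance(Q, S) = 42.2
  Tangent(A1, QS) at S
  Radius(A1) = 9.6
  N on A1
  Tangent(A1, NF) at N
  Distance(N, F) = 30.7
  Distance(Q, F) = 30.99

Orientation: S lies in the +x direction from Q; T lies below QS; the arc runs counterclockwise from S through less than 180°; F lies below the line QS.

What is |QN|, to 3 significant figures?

35.0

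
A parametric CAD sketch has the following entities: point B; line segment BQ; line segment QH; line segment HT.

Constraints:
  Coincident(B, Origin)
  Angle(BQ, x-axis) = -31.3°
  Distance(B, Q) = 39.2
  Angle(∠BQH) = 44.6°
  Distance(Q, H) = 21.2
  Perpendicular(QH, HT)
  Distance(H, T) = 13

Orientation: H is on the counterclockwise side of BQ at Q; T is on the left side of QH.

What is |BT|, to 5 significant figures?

16.000

∠BQH = 44.6°, so QH runs at -31.3° + (180° − 44.6°) = 104.10° from the x-axis; with |QH| = 21.2, H = Q + 21.2·(cos 104.10°, sin 104.10°) = (28.330, 0.19614). QH is perpendicular to HT; with |HT| = 13.0 on the left of QH, T = H + 13.0·(-0.96987, -0.24362) = (15.722, -2.9709). Then |BT| = |T − B| = 16.000.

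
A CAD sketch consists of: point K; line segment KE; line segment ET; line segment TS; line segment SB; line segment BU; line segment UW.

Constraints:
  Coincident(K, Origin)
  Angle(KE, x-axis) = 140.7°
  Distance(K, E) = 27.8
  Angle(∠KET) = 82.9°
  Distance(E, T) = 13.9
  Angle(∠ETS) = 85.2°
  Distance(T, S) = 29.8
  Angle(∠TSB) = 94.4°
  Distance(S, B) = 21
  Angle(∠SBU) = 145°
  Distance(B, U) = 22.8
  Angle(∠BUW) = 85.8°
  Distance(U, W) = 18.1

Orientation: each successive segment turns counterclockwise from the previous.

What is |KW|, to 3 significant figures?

32.2

∠SBU = 145.0° gives BU at 93.2° from the x-axis; with |BU| = 22.8, U = (7.33, 32.7). ∠BUW = 85.8° gives UW at -173° from the x-axis; with |UW| = 18.1, W = (-10.6, 30.4). Then |KW| = |W − K| = 32.2.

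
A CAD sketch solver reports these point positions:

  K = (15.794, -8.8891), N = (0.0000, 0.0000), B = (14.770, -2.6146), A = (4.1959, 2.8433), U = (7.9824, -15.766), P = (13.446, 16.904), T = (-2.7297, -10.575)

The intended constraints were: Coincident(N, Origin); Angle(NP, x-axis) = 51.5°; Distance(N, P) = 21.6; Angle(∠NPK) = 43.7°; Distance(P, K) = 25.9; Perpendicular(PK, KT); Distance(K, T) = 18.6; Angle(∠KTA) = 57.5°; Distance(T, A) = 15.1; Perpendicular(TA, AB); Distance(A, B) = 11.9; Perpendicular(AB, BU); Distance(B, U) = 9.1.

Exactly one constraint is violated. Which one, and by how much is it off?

Distance(B, U) = 9.1 — off by 5.70.

N = (0.00, 0.00) ✓; NP at 51.50° ✓; |NP| = 21.60 ✓; ∠NPK = 43.70° ✓; |PK| = 25.90 ✓; ∠(PK, KT) = 90.00° ✓; |KT| = 18.60 ✓; ∠KTA = 57.50° ✓; |TA| = 15.10 ✓; ∠(TA, AB) = 90.00° ✓; |AB| = 11.90 ✓; ∠(AB, BU) = 90.00° ✓; |BU| = 14.80 ✗.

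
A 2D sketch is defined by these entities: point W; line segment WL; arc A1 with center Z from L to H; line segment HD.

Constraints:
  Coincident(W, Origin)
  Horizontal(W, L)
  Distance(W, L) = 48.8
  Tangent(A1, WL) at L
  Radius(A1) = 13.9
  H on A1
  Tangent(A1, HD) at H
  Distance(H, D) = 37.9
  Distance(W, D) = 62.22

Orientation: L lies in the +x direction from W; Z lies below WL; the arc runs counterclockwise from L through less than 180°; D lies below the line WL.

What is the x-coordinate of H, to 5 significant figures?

34.900

Checks: W.y = 0.00, L.y = 0.00 ✓; |WL| = 48.80 ✓; |ZH| = 13.90 ✓; ∠(ZH, HD) = 90.00° ✓; |HD| = 37.90 ✓; |WD| = 62.22 ✓.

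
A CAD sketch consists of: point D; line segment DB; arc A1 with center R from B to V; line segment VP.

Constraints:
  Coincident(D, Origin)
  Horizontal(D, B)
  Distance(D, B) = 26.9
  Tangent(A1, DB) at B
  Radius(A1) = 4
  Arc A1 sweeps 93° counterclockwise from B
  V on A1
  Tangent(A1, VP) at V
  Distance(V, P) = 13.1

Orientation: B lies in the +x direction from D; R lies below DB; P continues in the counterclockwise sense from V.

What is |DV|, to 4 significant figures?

23.29

D is at the origin; D and B share the same y with |DB| = 26.9 and B on the +x side, so B = (26.90, 0.000). Since A1 is tangent to DB there, RB ⟂ DB, so R = B + (0, -4) = (26.90, -4.000). On A1, B sits at bearing 90° from R; a 93° counterclockwise sweep puts V at bearing 183°, so V = R + 4.0·(cos 183°, sin 183°) = (22.91, -4.209). Then |DV| = |V − D| = 23.29.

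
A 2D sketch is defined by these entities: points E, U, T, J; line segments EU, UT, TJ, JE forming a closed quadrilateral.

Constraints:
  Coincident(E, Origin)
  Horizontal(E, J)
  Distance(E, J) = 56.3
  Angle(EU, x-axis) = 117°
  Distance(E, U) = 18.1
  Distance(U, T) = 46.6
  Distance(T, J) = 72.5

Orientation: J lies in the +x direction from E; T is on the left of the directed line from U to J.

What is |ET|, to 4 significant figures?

59.18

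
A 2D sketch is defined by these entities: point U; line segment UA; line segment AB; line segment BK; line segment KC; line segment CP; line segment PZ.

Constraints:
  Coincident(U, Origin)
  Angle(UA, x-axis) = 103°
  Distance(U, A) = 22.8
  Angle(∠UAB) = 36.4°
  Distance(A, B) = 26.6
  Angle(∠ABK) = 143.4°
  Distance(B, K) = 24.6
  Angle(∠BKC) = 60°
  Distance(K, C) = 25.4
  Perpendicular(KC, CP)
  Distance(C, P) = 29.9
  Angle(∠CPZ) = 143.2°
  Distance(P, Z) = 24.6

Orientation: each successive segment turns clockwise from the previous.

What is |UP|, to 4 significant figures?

17.74

U is at the origin; UA runs at 103.0° with length 22.8, so A = (-5.129, 22.22). ∠UAB = 36.4° gives AB at -40.60° from the x-axis; with |AB| = 26.6, B = (15.07, 4.905). ∠ABK = 143.4° gives BK at -77.20° from the x-axis; with |BK| = 24.6, K = (20.52, -19.08). ∠BKC = 60.0° gives KC at 162.8° from the x-axis; with |KC| = 25.4, C = (-3.746, -11.57). The perpendicularity gives CP at right angles to KC, so CP runs at 72.80°; with |CP| = 29.9, P = (5.095, 16.99). Then |UP| = |P − U| = 17.74.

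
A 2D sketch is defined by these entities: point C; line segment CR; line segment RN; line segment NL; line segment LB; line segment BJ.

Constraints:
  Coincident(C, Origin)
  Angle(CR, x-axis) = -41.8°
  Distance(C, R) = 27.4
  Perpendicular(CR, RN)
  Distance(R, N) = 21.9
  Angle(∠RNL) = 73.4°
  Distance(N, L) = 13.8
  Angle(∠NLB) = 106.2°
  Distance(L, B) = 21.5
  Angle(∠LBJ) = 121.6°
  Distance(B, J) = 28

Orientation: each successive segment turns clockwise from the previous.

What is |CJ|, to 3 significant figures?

42.3

C is at the origin; CR runs at -41.8° with length 27.4, so R = (20.4, -18.3). The perpendicularity gives RN at right angles to CR, so RN runs at -132°; with |RN| = 21.9, N = (5.83, -34.6). ∠RNL = 73.4° gives NL at 122° from the x-axis; with |NL| = 13.8, L = (-1.40, -22.8). ∠NLB = 106.2° gives LB at 47.8° from the x-axis; with |LB| = 21.5, B = (13.0, -6.91). ∠LBJ = 121.6° gives BJ at -10.6° from the x-axis; with |BJ| = 28.0, J = (40.6, -12.1). Then |CJ| = |J − C| = 42.3.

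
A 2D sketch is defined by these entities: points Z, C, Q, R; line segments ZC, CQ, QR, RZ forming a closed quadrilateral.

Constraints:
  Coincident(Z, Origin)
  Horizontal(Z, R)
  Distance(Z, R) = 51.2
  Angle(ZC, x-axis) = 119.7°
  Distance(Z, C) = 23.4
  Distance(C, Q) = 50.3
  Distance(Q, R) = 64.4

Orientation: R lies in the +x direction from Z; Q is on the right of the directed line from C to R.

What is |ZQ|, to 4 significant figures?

30.25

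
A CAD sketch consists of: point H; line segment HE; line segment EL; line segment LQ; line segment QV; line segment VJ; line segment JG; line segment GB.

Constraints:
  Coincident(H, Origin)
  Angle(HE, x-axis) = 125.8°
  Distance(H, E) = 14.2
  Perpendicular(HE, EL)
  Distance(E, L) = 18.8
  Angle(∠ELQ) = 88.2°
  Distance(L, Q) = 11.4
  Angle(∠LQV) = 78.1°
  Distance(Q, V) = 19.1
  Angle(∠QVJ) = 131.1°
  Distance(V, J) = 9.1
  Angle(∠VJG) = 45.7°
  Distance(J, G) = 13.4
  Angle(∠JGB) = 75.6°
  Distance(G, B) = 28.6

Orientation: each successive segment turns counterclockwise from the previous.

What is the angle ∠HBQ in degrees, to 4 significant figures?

31.47°

∠VJG = 45.7° gives JG at -127.3° from the x-axis; with |JG| = 13.4, G = (-13.64, 4.355). ∠JGB = 75.6° gives GB at -22.90° from the x-axis; with |GB| = 28.6, B = (12.70, -6.774). Then cos ∠HBQ = BH·BQ / (|BH||BQ|), giving 31.47°.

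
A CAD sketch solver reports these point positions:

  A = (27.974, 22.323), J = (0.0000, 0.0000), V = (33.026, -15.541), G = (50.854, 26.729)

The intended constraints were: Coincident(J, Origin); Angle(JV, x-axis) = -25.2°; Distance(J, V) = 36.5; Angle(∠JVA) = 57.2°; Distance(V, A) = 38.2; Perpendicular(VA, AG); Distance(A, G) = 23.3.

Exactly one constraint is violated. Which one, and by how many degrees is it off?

Perpendicular(VA, AG) — off by 3.30°.

J = (0.00, 0.00) ✓; JV at -25.20° ✓; |JV| = 36.50 ✓; ∠JVA = 57.20° ✓; |VA| = 38.20 ✓; ∠(VA, AG) = 86.70° ✗; |AG| = 23.30 ✓.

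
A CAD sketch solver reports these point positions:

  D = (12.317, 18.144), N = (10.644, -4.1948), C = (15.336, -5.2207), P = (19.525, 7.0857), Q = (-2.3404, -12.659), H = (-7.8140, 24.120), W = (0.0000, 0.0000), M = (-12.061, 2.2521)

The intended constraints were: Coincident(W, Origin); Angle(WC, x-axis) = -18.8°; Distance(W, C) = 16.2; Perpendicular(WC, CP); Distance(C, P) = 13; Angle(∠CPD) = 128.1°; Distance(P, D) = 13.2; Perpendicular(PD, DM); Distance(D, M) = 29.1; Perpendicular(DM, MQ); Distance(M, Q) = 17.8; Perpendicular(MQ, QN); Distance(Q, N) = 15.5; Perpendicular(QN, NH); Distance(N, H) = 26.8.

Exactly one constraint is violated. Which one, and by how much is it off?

Distance(N, H) = 26.8 — off by 7.00.

W = (0.00, 0.00) ✓; WC at -18.80° ✓; |WC| = 16.20 ✓; ∠(WC, CP) = 90.00° ✓; |CP| = 13.00 ✓; ∠CPD = 128.1° ✓; |PD| = 13.20 ✓; ∠(PD, DM) = 90.00° ✓; |DM| = 29.10 ✓; ∠(DM, MQ) = 90.00° ✓; |MQ| = 17.80 ✓; ∠(MQ, QN) = 90.00° ✓; |QN| = 15.50 ✓; ∠(QN, NH) = 90.00° ✓; |NH| = 33.80 ✗.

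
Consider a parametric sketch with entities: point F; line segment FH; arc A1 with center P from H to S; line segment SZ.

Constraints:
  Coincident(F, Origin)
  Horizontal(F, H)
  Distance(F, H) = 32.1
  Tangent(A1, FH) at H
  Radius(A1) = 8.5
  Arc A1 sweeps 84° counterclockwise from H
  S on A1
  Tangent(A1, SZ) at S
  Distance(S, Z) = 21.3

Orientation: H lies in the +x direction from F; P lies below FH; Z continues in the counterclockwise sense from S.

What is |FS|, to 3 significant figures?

24.8

F is at the origin; FH is horizontal with |FH| = 32.1 and H on the +x side, so H = (32.1, 0.00). Tangency of A1 to FH means the radius PH is perpendicular to FH, so P = H + (0, -8.5) = (32.1, -8.50). On A1, H sits at bearing 90° from P; an 84° counterclockwise sweep puts S at bearing 174°, so S = P + 8.5·(cos 174°, sin 174°) = (23.6, -7.61). Then |FS| = |S − F| = 24.8.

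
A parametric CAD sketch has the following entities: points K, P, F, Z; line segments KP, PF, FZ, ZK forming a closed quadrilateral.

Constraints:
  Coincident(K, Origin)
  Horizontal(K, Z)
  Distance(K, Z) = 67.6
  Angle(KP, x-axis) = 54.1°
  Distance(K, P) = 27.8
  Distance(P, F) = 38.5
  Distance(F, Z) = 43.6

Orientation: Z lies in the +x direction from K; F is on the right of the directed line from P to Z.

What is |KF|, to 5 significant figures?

30.271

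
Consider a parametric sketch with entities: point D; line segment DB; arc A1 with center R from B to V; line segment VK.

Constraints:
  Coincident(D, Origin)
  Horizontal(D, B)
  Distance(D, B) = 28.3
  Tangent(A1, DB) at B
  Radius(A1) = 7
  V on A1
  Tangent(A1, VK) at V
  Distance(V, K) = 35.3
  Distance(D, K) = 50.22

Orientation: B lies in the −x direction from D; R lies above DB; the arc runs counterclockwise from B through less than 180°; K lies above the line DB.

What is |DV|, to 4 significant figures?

22.79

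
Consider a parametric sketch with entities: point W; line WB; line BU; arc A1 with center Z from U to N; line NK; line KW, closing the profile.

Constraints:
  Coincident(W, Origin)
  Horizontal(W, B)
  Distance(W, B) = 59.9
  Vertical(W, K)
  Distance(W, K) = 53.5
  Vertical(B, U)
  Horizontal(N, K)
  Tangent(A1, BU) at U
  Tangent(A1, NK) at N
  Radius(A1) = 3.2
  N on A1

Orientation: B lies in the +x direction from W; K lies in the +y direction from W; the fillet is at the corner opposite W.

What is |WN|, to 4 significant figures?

77.96

W is at the origin; W and B share the same y with |WB| = 59.9 and B on the +x side, so B = (59.90, 0.000). WK is vertical with |WK| = 53.5 and K on the +y side, so K = (0.000, 53.50). The virtual corner opposite W is at (59.90, 53.50). A1 meets BU tangentially, so ZU is at right angles to BU and the tangent condition forces ZN to be normal to NK, with radius 3.2, so the center Z sits 3.2 in from both sides at Z = (56.70, 50.30). That places the tangent points at U = (59.90, 50.30) on BU and N = (56.70, 53.50) on NK. Then |WN| = |N − W| = 77.96.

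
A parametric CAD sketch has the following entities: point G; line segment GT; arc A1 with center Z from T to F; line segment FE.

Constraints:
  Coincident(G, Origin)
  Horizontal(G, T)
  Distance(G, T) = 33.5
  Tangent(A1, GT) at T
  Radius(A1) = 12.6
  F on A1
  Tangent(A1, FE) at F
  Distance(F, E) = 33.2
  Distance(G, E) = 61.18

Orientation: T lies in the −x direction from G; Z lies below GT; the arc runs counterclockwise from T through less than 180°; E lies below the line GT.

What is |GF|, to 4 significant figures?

48.31

Checks: |ZF| = 12.60 ✓; ∠(ZF, FE) = 90.00° ✓; |FE| = 33.20 ✓; |GE| = 61.18 ✓.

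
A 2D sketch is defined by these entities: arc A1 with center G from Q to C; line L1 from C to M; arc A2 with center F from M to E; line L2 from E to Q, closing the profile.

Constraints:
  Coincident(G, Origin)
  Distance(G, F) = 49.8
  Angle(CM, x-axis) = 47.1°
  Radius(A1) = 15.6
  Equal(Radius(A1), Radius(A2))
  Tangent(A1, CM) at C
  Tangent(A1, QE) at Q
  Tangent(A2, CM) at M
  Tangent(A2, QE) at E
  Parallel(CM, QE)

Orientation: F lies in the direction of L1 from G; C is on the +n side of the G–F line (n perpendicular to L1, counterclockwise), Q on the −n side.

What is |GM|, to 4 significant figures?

52.19

The slot axis is L1's direction at 47.1°, so u = (cos 47.1°, sin 47.1°) = (0.6807, 0.7325) and n = (−sin 47.1°, cos 47.1°) = (-0.7325, 0.6807). G is at the origin and F lies 49.8 along u from G, so F = 49.8·u = (33.90, 36.48). Tangency of A1 to both parallel lines with radius 15.6 puts C and Q at G ± 15.6·n: C = (-11.43, 10.62), Q = (11.43, -10.62). Equal radii place M and E the same way about F: M = F + 15.6·n = (22.47, 47.10), E = F − 15.6·n = (45.33, 25.86). Then |GM| = |M − G| = 52.19.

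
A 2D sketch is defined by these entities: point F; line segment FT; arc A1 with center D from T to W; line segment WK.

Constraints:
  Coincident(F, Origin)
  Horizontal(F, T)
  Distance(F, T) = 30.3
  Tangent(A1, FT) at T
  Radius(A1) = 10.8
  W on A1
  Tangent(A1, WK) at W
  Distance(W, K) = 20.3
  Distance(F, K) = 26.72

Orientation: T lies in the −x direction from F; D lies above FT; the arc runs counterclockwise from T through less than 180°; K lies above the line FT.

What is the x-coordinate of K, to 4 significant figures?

-11.54

F is at the origin; F and T share the same y with |FT| = 30.3 and T on the −x side, so T = (-30.30, 0.000). Since A1 is tangent to FT there, DT ⟂ FT, so D = T + (0, 10.8) = (-30.30, 10.80). Since DW ⟂ WK (tangency), |DK| = √(10.8² + 20.3²) = 22.99 regardless of where W sits on A1. So K lies on both circle(F, 26.72) and circle(D, 22.99); the above-FT intersection is K = (-11.54, 24.10). W is the foot of the tangent from K: W = (-20.65, 5.956).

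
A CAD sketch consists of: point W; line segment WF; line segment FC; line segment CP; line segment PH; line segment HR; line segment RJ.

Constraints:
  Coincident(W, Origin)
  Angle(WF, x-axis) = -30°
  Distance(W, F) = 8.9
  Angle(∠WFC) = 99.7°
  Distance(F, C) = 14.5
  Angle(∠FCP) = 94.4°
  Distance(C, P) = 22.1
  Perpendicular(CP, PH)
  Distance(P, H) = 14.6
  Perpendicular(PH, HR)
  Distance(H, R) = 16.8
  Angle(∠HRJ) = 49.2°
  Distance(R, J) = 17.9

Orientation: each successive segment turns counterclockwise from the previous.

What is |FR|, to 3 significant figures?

6.41

W is at the origin; WF runs at -30.0° with length 8.9, so F = (7.71, -4.45). ∠WFC = 99.7° gives FC at 50.3° from the x-axis; with |FC| = 14.5, C = (17.0, 6.71). ∠FCP = 94.4° gives CP at 136° from the x-axis; with |CP| = 22.1, P = (1.10, 22.1). The perpendicularity gives PH at right angles to CP, so PH runs at -134°; with |PH| = 14.6, H = (-9.06, 11.6). The perpendicularity gives HR at right angles to PH, so HR runs at -44.1°; with |HR| = 16.8, R = (3.00, -0.0900). Then |FR| = |R − F| = 6.41.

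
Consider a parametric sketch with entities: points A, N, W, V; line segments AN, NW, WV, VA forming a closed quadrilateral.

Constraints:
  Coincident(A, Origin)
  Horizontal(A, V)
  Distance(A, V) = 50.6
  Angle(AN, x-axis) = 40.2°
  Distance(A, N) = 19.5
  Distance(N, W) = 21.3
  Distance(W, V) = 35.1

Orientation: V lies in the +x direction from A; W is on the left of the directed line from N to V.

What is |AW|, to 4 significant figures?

40.74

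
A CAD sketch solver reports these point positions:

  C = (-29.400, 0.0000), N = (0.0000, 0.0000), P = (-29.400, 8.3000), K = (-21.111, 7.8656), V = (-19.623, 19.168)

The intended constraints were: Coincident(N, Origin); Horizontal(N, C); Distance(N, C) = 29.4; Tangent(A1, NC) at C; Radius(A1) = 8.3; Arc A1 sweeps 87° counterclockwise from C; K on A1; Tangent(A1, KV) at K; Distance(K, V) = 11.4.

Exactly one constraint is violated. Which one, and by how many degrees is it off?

Tangent(A1, KV) at K — off by 4.50°.

N = (0.00, 0.00) ✓; N.y = 0.00, C.y = 0.00 ✓; |NC| = 29.40 ✓; ∠(PC, CN) = 90.00° ✓; |PC| = 8.300 ✓; bearing(P→K) − bearing(P→C) = 87.00° ✓; |PK| = 8.300 ✓; ∠(PK, KV) = 94.50° ✗; |KV| = 11.40 ✓.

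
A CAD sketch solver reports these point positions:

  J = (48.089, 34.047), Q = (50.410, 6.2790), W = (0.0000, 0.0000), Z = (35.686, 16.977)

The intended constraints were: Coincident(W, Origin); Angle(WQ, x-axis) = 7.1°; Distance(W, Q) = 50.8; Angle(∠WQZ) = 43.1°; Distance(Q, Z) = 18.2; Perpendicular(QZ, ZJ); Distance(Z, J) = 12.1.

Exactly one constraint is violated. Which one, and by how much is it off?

Distance(Z, J) = 12.1 — off by 9.00.

W = (0.00, 0.00) ✓; WQ at 7.100° ✓; |WQ| = 50.80 ✓; ∠WQZ = 43.10° ✓; |QZ| = 18.20 ✓; ∠(QZ, ZJ) = 90.00° ✓; |ZJ| = 21.10 ✗.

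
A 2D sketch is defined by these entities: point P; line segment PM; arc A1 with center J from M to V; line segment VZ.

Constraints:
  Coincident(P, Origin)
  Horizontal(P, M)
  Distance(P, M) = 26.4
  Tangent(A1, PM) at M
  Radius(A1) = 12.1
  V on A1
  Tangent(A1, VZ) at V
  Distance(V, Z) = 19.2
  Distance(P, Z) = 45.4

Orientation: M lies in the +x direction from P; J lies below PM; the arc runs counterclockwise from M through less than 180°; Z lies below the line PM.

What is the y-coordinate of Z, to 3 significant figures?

-34.6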